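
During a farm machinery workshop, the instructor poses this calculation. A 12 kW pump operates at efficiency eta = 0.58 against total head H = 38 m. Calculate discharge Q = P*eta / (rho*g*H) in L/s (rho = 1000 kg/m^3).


Q = (P * 1000 * eta) / (rho * g * H)
  = (12 * 1000 * 0.58) / (1000 * 9.81 * 38)
  = 6960 / 372780
  = 0.01867 m^3/s = 18.67 L/s


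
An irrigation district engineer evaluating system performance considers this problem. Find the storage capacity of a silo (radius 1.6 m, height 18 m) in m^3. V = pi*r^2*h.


V = pi * r^2 * h
  = pi * 1.6^2 * 18
  = pi * 2.56 * 18
  = 144.76 m^3


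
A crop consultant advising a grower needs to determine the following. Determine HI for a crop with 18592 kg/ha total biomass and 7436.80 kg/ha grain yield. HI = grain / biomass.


HI = grain_yield / biomass
   = 7436.80 / 18592
   = 0.40


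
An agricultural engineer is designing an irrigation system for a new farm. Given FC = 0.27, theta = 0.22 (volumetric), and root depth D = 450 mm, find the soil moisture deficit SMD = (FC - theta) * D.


SMD = (FC - theta) * D
    = (0.27 - 0.22) * 450
    = 0.050 * 450
    = 22.50 mm


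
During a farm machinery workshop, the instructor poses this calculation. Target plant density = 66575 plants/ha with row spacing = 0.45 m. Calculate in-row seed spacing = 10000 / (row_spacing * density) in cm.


spacing = 10000 / (row_sp * density)
        = 10000 / (0.45 * 66575)
        = 10000 / 29958.75
        = 0.33379 m = 33.38 cm


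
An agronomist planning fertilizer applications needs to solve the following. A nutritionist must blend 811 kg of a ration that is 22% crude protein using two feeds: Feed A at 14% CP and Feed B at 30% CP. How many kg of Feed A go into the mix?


parts_A = CP_b - target = 30 - 22 = 8
parts_B = target - CP_a = 22 - 14 = 8
total_parts = 8 + 8 = 16
Feed A = 811 * 8 / 16 = 405.50 kg
Feed B = 811 * 8 / 16 = 405.50 kg


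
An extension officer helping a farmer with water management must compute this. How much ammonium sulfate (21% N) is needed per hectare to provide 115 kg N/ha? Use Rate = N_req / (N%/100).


Rate = N_required / (N_content / 100)
     = 115 / (21 / 100)
     = 115 / 0.21
     = 547.62 kg/ha


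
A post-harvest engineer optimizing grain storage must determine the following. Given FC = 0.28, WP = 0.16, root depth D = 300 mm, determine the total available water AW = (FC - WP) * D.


AW = (FC - WP) * D
   = (0.28 - 0.16) * 300
   = 0.12 * 300
   = 36 mm


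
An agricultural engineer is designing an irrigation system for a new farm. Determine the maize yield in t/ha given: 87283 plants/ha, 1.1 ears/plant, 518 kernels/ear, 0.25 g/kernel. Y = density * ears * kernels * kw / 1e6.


Y = density * ears * kernels * kw
  = 87283 * 1.1 * 518 * 0.25 g/ha
  = 12433463.35 g/ha
  = 12433.46 kg/ha = 12.43 t/ha


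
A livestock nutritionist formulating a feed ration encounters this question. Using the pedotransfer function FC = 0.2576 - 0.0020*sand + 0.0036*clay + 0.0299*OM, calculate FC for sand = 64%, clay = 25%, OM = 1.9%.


FC = 0.2576 - 0.0020*64 + 0.0036*25 + 0.0299*1.9
   = 0.2576 - 0.1280 + 0.0900 + 0.0568
   = 0.2764


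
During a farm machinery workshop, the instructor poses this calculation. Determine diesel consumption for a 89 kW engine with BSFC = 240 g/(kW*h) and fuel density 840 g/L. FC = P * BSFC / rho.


FC = P * BSFC / rho_fuel
   = 89 * 240 / 840
   = 21360 / 840
   = 25.43 L/h


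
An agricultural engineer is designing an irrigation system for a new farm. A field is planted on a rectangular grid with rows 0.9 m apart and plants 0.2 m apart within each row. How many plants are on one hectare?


D = 10000 / (row_sp * plant_sp)
  = 10000 / (0.9 * 0.2)
  = 10000 / 0.1800
  = 55555.56 plants/ha


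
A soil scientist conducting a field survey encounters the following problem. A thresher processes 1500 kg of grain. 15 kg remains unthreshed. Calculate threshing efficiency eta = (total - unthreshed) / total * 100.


eta = (total - unthreshed) / total * 100
    = (1500 - 15) / 1500 * 100
    = 1485 / 1500 * 100
    = 99%


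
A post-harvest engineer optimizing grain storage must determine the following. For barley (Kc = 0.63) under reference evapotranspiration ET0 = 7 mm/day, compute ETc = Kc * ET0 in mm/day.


ETc = Kc * ET0
    = 0.63 * 7
    = 4.41 mm/day


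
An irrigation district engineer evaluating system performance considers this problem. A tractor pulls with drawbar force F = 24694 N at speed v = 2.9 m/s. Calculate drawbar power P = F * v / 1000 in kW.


P = F * v / 1000
  = 24694 * 2.9 / 1000
  = 71612.60 / 1000
  = 71.61 kW


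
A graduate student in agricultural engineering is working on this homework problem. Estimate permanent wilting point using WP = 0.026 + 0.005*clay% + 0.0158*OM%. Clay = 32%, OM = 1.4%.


WP = 0.026 + 0.005*32 + 0.0158*1.4
   = 0.026 + 0.1600 + 0.0221
   = 0.2081


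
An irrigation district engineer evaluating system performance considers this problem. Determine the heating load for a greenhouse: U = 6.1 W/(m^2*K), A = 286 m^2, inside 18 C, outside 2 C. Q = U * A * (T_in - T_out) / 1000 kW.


dT = 18 - (2) = 16 K
Q = U * A * dT
  = 6.1 * 286 * 16
  = 27913.60 W = 27.91 kW


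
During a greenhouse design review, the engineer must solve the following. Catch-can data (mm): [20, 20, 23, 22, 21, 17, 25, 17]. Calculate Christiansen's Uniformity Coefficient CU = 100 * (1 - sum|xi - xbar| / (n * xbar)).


xbar = 165 / 8 = 20.625
sum|xi - xbar| = 17
CU = 100 * (1 - 17 / (8 * 20.625))
   = 100 * (1 - 0.1030)
   = 89.70%


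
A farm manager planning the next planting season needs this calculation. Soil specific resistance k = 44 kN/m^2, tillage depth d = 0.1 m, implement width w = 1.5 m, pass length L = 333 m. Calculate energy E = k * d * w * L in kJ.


E = k * d * w * L
  = 44 * 0.1 * 1.5 * 333
  = 2197.80 kJ


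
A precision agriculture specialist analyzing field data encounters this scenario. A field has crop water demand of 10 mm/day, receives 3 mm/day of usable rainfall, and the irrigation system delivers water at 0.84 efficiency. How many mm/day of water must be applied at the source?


IWR = (ETc - Pe) / Ea
    = (10 - 3) / 0.84
    = 7 / 0.84
    = 8.33 mm/day


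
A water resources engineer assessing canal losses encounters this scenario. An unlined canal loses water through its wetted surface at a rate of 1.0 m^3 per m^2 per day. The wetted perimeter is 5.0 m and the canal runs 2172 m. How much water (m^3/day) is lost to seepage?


S = C * P * L
  = 1.0 * 5.0 * 2172
  = 10860 m^3/day


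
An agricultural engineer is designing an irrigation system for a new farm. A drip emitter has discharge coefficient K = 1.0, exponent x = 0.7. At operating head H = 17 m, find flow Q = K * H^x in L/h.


Q = K * H^x
  = 1.0 * 17^0.7
  = 1.0 * 7.2663
  = 7.27 L/h


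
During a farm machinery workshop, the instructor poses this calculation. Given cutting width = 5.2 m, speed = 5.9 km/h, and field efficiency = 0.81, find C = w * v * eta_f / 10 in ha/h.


C = w * v * eta_f / 10
  = 5.2 * 5.9 * 0.81 / 10
  = 24.85 / 10
  = 2.49 ha/h


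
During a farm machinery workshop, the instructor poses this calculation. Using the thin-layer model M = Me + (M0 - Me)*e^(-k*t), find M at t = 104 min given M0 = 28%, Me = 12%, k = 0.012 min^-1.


M = Me + (M0 - Me) * e^(-k*t)
  = 12 + (28 - 12) * e^(-0.012*104)
  = 12 + 16 * e^(-1.248)
  = 12 + 16 * 0.28708
  = 12 + 4.5933
  = 16.59%


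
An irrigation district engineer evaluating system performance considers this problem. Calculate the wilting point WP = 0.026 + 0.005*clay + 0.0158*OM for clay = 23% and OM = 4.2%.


WP = 0.026 + 0.005*23 + 0.0158*4.2
   = 0.026 + 0.1150 + 0.0664
   = 0.2074


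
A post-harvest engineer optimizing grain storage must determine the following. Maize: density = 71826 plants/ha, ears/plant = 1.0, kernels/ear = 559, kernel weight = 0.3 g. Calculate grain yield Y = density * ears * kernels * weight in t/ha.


Y = density * ears * kernels * kw
  = 71826 * 1.0 * 559 * 0.3 g/ha
  = 12045220.20 g/ha
  = 12045.22 kg/ha = 12.05 t/ha


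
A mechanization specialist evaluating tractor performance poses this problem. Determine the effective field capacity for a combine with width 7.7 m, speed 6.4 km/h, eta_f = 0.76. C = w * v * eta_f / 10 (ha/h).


C = w * v * eta_f / 10
  = 7.7 * 6.4 * 0.76 / 10
  = 37.45 / 10
  = 3.75 ha/h


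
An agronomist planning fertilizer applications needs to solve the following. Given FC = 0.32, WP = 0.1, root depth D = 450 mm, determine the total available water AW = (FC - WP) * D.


AW = (FC - WP) * D
   = (0.32 - 0.1) * 450
   = 0.22 * 450
   = 99 mm


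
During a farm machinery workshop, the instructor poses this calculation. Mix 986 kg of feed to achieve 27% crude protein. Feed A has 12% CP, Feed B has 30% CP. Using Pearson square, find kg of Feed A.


parts_A = CP_b - target = 30 - 27 = 3
parts_B = target - CP_a = 27 - 12 = 15
total_parts = 3 + 15 = 18
Feed A = 986 * 3 / 18 = 164.33 kg
Feed B = 986 * 15 / 18 = 821.67 kg

164.33 kg


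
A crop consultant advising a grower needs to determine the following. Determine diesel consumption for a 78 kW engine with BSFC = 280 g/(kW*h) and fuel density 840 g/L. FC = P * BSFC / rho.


FC = P * BSFC / rho_fuel
   = 78 * 280 / 840
   = 21840 / 840
   = 26 L/h


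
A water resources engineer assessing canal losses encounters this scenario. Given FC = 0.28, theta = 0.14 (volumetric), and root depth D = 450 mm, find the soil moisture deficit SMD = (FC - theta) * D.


SMD = (FC - theta) * D
    = (0.28 - 0.14) * 450
    = 0.140 * 450
    = 63 mm


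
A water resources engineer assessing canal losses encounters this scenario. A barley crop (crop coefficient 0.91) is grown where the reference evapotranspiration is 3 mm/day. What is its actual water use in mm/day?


ETc = Kc * ET0
    = 0.91 * 3
    = 2.73 mm/day


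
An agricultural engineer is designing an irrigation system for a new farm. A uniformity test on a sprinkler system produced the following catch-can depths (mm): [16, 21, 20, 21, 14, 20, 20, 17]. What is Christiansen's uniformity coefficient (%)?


xbar = 149 / 8 = 18.625
sum|xi - xbar| = 17.750
CU = 100 * (1 - 17.750 / (8 * 18.625))
   = 100 * (1 - 0.1191)
   = 88.09%


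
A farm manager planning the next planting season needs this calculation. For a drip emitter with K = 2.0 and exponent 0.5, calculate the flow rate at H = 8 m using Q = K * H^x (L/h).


Q = K * H^x
  = 2.0 * 8^0.5
  = 2.0 * 2.8284
  = 5.66 L/h


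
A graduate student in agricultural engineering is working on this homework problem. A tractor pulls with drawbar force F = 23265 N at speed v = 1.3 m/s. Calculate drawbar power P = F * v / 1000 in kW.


P = F * v / 1000
  = 23265 * 1.3 / 1000
  = 30244.50 / 1000
  = 30.24 kW


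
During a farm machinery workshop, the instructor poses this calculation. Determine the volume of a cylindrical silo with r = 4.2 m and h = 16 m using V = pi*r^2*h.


V = pi * r^2 * h
  = pi * 4.2^2 * 16
  = pi * 17.64 * 16
  = 886.68 m^3


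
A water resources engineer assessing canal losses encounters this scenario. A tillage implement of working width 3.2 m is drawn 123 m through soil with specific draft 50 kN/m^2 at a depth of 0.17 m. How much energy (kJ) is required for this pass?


E = k * d * w * L
  = 50 * 0.17 * 3.2 * 123
  = 3345.60 kJ


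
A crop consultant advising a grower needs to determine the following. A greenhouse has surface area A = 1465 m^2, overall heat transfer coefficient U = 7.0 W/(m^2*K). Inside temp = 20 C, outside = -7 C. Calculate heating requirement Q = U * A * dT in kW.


dT = 20 - (-7) = 27 K
Q = U * A * dT
  = 7.0 * 1465 * 27
  = 276885 W = 276.89 kW


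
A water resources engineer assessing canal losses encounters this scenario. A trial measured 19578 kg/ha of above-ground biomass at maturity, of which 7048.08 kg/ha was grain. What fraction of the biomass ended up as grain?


HI = grain_yield / biomass
   = 7048.08 / 19578
   = 0.36


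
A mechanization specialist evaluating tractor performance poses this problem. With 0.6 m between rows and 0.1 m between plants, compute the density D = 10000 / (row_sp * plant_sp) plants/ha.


D = 10000 / (row_sp * plant_sp)
  = 10000 / (0.6 * 0.1)
  = 10000 / 0.0600
  = 166666.67 plants/ha


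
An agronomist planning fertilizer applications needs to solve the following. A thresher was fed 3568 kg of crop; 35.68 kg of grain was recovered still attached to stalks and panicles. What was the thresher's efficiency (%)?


eta = (total - unthreshed) / total * 100
    = (3568 - 35.68) / 3568 * 100
    = 3532.32 / 3568 * 100
    = 99%


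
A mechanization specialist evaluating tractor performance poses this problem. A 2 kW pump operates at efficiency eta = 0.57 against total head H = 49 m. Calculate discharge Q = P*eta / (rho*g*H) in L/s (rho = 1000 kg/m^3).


Q = (P * 1000 * eta) / (rho * g * H)
  = (2 * 1000 * 0.57) / (1000 * 9.81 * 49)
  = 1140 / 480690
  = 0.00237 m^3/s = 2.37 L/s


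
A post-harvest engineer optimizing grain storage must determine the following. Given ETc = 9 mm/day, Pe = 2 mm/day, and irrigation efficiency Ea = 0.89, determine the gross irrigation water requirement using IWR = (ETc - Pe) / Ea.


IWR = (ETc - Pe) / Ea
    = (9 - 2) / 0.89
    = 7 / 0.89
    = 7.87 mm/day


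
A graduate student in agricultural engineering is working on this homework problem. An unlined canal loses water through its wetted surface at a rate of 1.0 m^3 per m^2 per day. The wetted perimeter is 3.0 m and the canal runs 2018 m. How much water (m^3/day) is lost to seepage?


S = C * P * L
  = 1.0 * 3.0 * 2018
  = 6054 m^3/day


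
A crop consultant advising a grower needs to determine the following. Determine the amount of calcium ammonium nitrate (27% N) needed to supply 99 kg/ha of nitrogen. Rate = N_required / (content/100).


Rate = N_required / (N_content / 100)
     = 99 / (27 / 100)
     = 99 / 0.27
     = 366.67 kg/ha


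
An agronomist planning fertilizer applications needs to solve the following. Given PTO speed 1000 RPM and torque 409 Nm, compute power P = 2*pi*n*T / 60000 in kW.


P = 2*pi*n*T / 60000
  = 2*pi * 1000 * 409 / 60000
  = 2569822.79 / 60000
  = 42.83 kW


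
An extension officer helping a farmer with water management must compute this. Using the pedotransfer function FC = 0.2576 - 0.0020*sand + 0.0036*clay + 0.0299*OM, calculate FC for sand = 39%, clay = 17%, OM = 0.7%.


FC = 0.2576 - 0.0020*39 + 0.0036*17 + 0.0299*0.7
   = 0.2576 - 0.0780 + 0.0612 + 0.0209
   = 0.2617


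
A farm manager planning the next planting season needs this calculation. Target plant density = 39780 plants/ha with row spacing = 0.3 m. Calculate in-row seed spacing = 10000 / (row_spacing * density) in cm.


spacing = 10000 / (row_sp * density)
        = 10000 / (0.3 * 39780)
        = 10000 / 11934
        = 0.83794 m = 83.79 cm


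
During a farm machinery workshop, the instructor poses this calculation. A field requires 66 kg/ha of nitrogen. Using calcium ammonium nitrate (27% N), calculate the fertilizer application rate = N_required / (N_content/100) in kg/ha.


Rate = N_required / (N_content / 100)
     = 66 / (27 / 100)
     = 66 / 0.27
     = 244.44 kg/ha


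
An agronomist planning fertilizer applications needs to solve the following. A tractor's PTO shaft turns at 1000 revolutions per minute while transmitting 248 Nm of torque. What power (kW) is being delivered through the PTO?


P = 2*pi*n*T / 60000
  = 2*pi * 1000 * 248 / 60000
  = 1558229.96 / 60000
  = 25.97 kW


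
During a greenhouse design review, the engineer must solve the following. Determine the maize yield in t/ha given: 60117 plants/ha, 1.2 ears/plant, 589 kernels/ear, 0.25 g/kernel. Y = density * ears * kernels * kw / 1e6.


Y = density * ears * kernels * kw
  = 60117 * 1.2 * 589 * 0.25 g/ha
  = 10622673.90 g/ha
  = 10622.67 kg/ha = 10.62 t/ha


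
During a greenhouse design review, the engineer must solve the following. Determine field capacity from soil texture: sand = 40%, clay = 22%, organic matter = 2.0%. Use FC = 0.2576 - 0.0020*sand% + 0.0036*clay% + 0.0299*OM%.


FC = 0.2576 - 0.0020*40 + 0.0036*22 + 0.0299*2.0
   = 0.2576 - 0.0800 + 0.0792 + 0.0598
   = 0.3166


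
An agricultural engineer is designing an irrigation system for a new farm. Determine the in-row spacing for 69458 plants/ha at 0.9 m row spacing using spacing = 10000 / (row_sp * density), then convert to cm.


spacing = 10000 / (row_sp * density)
        = 10000 / (0.9 * 69458)
        = 10000 / 62512.20
        = 0.15997 m = 16.00 cm


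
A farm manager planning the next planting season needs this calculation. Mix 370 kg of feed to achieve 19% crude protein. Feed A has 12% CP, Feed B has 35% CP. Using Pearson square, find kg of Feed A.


parts_A = CP_b - target = 35 - 19 = 16
parts_B = target - CP_a = 19 - 12 = 7
total_parts = 16 + 7 = 23
Feed A = 370 * 16 / 23 = 257.39 kg
Feed B = 370 * 7 / 23 = 112.61 kg

257.39 kg


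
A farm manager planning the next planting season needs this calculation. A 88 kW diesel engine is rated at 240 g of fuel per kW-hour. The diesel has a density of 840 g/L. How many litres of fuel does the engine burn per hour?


FC = P * BSFC / rho_fuel
   = 88 * 240 / 840
   = 21120 / 840
   = 25.14 L/h


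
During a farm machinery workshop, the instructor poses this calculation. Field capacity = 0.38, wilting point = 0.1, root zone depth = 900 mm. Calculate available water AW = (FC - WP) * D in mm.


AW = (FC - WP) * D
   = (0.38 - 0.1) * 900
   = 0.28 * 900
   = 252 mm


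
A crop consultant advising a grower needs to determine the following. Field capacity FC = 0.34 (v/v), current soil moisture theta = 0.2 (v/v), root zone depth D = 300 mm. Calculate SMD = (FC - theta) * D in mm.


SMD = (FC - theta) * D
    = (0.34 - 0.2) * 300
    = 0.140 * 300
    = 42 mm


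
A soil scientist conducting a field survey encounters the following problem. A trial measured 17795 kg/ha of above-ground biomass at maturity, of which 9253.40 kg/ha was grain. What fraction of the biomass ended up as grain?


HI = grain_yield / biomass
   = 9253.40 / 17795
   = 0.52


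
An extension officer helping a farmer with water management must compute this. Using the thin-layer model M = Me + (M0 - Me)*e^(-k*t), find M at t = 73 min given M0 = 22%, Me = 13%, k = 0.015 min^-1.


M = Me + (M0 - Me) * e^(-k*t)
  = 13 + (22 - 13) * e^(-0.015*73)
  = 13 + 9 * e^(-1.095)
  = 13 + 9 * 0.33454
  = 13 + 3.0109
  = 16.01%


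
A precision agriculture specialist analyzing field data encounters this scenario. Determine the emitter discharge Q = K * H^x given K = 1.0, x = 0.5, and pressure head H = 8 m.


Q = K * H^x
  = 1.0 * 8^0.5
  = 1.0 * 2.8284
  = 2.83 L/h


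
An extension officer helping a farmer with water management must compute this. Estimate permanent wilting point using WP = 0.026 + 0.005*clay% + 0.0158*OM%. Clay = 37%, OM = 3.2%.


WP = 0.026 + 0.005*37 + 0.0158*3.2
   = 0.026 + 0.1850 + 0.0506
   = 0.2616


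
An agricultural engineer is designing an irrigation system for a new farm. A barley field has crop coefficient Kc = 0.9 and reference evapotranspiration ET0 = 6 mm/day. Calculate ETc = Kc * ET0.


ETc = Kc * ET0
    = 0.9 * 6
    = 5.40 mm/day


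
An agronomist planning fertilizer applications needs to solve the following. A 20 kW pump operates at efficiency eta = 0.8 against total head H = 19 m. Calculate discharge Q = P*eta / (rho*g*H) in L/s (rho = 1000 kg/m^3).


Q = (P * 1000 * eta) / (rho * g * H)
  = (20 * 1000 * 0.8) / (1000 * 9.81 * 19)
  = 16000 / 186390
  = 0.08584 m^3/s = 85.84 L/s


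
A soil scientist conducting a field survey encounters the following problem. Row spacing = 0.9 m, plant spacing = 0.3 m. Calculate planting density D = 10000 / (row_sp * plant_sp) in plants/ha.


D = 10000 / (row_sp * plant_sp)
  = 10000 / (0.9 * 0.3)
  = 10000 / 0.2700
  = 37037.04 plants/ha


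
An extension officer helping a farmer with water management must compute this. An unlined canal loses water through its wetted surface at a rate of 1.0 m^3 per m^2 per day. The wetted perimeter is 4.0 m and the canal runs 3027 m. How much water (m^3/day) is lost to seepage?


S = C * P * L
  = 1.0 * 4.0 * 3027
  = 12108 m^3/day


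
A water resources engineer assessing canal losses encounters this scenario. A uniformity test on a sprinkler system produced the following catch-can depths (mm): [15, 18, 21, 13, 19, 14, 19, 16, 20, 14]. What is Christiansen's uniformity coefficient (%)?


xbar = 169 / 10 = 16.900
sum|xi - xbar| = 25
CU = 100 * (1 - 25 / (10 * 16.900))
   = 100 * (1 - 0.1479)
   = 85.21%


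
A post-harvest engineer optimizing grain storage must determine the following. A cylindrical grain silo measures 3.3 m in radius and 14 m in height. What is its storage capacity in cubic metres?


V = pi * r^2 * h
  = pi * 3.3^2 * 14
  = pi * 10.89 * 14
  = 478.97 m^3


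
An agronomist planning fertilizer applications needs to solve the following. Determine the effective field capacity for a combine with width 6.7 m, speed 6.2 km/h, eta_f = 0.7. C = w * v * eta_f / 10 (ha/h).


C = w * v * eta_f / 10
  = 6.7 * 6.2 * 0.7 / 10
  = 29.08 / 10
  = 2.91 ha/h


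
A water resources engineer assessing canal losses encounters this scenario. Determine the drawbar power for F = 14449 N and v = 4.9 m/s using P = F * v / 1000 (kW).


P = F * v / 1000
  = 14449 * 4.9 / 1000
  = 70800.10 / 1000
  = 70.80 kW


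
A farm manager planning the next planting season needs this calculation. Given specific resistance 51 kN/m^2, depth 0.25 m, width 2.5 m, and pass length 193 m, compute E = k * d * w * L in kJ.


E = k * d * w * L
  = 51 * 0.25 * 2.5 * 193
  = 6151.88 kJ


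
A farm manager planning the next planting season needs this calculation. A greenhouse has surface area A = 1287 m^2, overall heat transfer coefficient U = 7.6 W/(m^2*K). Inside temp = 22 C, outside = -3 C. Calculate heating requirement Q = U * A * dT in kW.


dT = 22 - (-3) = 25 K
Q = U * A * dT
  = 7.6 * 1287 * 25
  = 244530 W = 244.53 kW


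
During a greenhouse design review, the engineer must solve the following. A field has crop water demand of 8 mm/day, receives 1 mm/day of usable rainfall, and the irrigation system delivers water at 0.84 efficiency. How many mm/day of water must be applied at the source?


IWR = (ETc - Pe) / Ea
    = (8 - 1) / 0.84
    = 7 / 0.84
    = 8.33 mm/day


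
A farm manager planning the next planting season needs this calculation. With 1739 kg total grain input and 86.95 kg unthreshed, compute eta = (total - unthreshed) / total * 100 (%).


eta = (total - unthreshed) / total * 100
    = (1739 - 86.95) / 1739 * 100
    = 1652.05 / 1739 * 100
    = 95%


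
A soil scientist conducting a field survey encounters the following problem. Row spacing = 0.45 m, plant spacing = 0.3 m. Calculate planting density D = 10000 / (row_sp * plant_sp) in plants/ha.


D = 10000 / (row_sp * plant_sp)
  = 10000 / (0.45 * 0.3)
  = 10000 / 0.1350
  = 74074.07 plants/ha


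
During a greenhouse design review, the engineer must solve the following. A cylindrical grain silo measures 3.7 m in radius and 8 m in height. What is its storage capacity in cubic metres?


V = pi * r^2 * h
  = pi * 3.7^2 * 8
  = pi * 13.69 * 8
  = 344.07 m^3


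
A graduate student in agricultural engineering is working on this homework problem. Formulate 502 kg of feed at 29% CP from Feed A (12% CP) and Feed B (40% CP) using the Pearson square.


parts_A = CP_b - target = 40 - 29 = 11
parts_B = target - CP_a = 29 - 12 = 17
total_parts = 11 + 17 = 28
Feed A = 502 * 11 / 28 = 197.21 kg
Feed B = 502 * 17 / 28 = 304.79 kg

197.21 kg


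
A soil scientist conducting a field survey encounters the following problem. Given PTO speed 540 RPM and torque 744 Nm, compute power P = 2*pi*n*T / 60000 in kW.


P = 2*pi*n*T / 60000
  = 2*pi * 540 * 744 / 60000
  = 2524332.53 / 60000
  = 42.07 kW


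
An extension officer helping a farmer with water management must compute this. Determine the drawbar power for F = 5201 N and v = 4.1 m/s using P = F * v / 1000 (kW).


P = F * v / 1000
  = 5201 * 4.1 / 1000
  = 21324.10 / 1000
  = 21.32 kW


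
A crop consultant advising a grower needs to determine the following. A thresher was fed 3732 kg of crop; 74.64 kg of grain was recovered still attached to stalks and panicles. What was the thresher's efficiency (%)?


eta = (total - unthreshed) / total * 100
    = (3732 - 74.64) / 3732 * 100
    = 3657.36 / 3732 * 100
    = 98%


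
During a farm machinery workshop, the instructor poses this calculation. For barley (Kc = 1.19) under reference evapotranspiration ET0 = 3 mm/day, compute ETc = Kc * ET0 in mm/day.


ETc = Kc * ET0
    = 1.19 * 3
    = 3.57 mm/day


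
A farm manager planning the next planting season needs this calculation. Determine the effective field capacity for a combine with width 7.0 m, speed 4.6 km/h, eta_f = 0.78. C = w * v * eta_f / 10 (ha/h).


C = w * v * eta_f / 10
  = 7.0 * 4.6 * 0.78 / 10
  = 25.12 / 10
  = 2.51 ha/h


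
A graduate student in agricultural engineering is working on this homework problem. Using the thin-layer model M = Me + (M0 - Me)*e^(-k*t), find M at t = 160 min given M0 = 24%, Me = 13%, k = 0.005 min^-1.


M = Me + (M0 - Me) * e^(-k*t)
  = 13 + (24 - 13) * e^(-0.005*160)
  = 13 + 11 * e^(-0.800)
  = 13 + 11 * 0.44933
  = 13 + 4.9426
  = 17.94%


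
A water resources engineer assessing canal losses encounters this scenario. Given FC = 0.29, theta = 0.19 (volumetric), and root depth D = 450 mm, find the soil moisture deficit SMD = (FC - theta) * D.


SMD = (FC - theta) * D
    = (0.29 - 0.19) * 450
    = 0.100 * 450
    = 45 mm


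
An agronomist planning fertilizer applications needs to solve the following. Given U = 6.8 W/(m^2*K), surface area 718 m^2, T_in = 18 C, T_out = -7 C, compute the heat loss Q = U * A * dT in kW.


dT = 18 - (-7) = 25 K
Q = U * A * dT
  = 6.8 * 718 * 25
  = 122060 W = 122.06 kW


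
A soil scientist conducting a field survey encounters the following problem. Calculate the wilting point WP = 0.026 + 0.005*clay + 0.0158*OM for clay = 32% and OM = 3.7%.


WP = 0.026 + 0.005*32 + 0.0158*3.7
   = 0.026 + 0.1600 + 0.0585
   = 0.2445


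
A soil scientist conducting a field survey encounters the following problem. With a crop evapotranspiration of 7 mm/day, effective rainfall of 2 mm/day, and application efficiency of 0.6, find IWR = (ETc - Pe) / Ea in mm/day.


IWR = (ETc - Pe) / Ea
    = (7 - 2) / 0.6
    = 5 / 0.6
    = 8.33 mm/day


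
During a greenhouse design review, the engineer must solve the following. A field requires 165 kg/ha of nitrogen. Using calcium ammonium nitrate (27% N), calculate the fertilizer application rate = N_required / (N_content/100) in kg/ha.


Rate = N_required / (N_content / 100)
     = 165 / (27 / 100)
     = 165 / 0.27
     = 611.11 kg/ha


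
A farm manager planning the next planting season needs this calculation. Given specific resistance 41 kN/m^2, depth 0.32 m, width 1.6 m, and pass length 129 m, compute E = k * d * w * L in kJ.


E = k * d * w * L
  = 41 * 0.32 * 1.6 * 129
  = 2707.97 kJ


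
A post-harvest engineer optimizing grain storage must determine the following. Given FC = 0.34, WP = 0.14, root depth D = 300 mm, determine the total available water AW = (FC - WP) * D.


AW = (FC - WP) * D
   = (0.34 - 0.14) * 300
   = 0.20 * 300
   = 60 mm


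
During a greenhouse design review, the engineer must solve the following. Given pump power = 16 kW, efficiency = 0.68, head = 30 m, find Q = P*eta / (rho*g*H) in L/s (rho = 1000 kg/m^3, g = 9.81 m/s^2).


Q = (P * 1000 * eta) / (rho * g * H)
  = (16 * 1000 * 0.68) / (1000 * 9.81 * 30)
  = 10880 / 294300
  = 0.03697 m^3/s = 36.97 L/s


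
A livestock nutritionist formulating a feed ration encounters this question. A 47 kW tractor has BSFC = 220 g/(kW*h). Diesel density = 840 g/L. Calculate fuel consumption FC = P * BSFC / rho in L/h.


FC = P * BSFC / rho_fuel
   = 47 * 220 / 840
   = 10340 / 840
   = 12.31 L/h


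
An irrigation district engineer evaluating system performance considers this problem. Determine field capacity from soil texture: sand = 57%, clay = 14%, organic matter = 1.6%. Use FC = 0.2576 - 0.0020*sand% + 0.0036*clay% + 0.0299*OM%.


FC = 0.2576 - 0.0020*57 + 0.0036*14 + 0.0299*1.6
   = 0.2576 - 0.1140 + 0.0504 + 0.0478
   = 0.2418


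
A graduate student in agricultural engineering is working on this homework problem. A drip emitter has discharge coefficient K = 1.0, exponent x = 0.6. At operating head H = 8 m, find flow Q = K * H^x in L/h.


Q = K * H^x
  = 1.0 * 8^0.6
  = 1.0 * 3.4822
  = 3.48 L/h


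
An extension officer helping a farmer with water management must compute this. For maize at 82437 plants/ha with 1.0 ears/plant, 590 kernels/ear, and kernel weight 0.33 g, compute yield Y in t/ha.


Y = density * ears * kernels * kw
  = 82437 * 1.0 * 590 * 0.33 g/ha
  = 16050483.90 g/ha
  = 16050.48 kg/ha = 16.05 t/ha


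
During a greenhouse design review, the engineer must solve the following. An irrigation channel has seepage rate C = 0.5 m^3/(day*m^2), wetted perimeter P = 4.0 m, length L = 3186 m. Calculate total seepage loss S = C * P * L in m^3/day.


S = C * P * L
  = 0.5 * 4.0 * 3186
  = 6372 m^3/day


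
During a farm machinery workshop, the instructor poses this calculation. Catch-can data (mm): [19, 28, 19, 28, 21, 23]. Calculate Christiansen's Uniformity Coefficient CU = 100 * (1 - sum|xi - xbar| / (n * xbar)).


xbar = 138 / 6 = 23
sum|xi - xbar| = 20
CU = 100 * (1 - 20 / (6 * 23))
   = 100 * (1 - 0.1449)
   = 85.51%


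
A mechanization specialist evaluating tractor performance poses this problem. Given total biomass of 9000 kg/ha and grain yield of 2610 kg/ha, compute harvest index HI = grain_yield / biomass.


HI = grain_yield / biomass
   = 2610 / 9000
   = 0.29


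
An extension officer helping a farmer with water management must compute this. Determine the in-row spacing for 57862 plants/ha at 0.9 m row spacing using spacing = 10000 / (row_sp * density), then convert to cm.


spacing = 10000 / (row_sp * density)
        = 10000 / (0.9 * 57862)
        = 10000 / 52075.80
        = 0.19203 m = 19.20 cm


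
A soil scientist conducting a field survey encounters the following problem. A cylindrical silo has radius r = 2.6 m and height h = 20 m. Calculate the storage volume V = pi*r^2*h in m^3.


V = pi * r^2 * h
  = pi * 2.6^2 * 20
  = pi * 6.76 * 20
  = 424.74 m^3


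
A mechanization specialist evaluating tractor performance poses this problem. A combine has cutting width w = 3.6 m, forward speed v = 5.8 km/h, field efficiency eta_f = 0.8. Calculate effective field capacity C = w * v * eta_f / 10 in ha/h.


C = w * v * eta_f / 10
  = 3.6 * 5.8 * 0.8 / 10
  = 16.70 / 10
  = 1.67 ha/h


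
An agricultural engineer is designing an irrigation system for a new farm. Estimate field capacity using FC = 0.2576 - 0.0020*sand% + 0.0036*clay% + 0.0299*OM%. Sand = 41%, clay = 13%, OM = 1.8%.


FC = 0.2576 - 0.0020*41 + 0.0036*13 + 0.0299*1.8
   = 0.2576 - 0.0820 + 0.0468 + 0.0538
   = 0.2762


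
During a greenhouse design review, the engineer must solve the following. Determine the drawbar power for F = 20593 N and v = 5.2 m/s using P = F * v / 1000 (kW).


P = F * v / 1000
  = 20593 * 5.2 / 1000
  = 107083.60 / 1000
  = 107.08 kW


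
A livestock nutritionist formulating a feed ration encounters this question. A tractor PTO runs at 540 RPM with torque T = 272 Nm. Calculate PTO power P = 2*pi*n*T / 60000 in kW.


P = 2*pi*n*T / 60000
  = 2*pi * 540 * 272 / 60000
  = 922874.26 / 60000
  = 15.38 kW


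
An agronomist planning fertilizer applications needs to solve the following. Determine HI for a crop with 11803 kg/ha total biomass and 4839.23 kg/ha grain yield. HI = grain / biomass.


HI = grain_yield / biomass
   = 4839.23 / 11803
   = 0.41


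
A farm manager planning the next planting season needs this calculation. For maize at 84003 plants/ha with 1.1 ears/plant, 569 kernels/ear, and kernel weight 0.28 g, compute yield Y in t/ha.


Y = density * ears * kernels * kw
  = 84003 * 1.1 * 569 * 0.28 g/ha
  = 14721693.76 g/ha
  = 14721.69 kg/ha = 14.72 t/ha


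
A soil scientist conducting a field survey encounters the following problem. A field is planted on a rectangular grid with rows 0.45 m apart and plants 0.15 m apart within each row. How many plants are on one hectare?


D = 10000 / (row_sp * plant_sp)
  = 10000 / (0.45 * 0.15)
  = 10000 / 0.0675
  = 148148.15 plants/ha


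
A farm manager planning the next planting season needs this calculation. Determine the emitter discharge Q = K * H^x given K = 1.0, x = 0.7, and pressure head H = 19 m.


Q = K * H^x
  = 1.0 * 19^0.7
  = 1.0 * 7.8547
  = 7.85 L/h


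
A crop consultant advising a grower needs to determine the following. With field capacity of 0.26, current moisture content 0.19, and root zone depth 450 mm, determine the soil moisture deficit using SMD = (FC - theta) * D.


SMD = (FC - theta) * D
    = (0.26 - 0.19) * 450
    = 0.070 * 450
    = 31.50 mm


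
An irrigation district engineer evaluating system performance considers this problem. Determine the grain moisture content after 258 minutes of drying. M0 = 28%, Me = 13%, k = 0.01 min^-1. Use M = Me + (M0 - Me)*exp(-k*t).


M = Me + (M0 - Me) * e^(-k*t)
  = 13 + (28 - 13) * e^(-0.01*258)
  = 13 + 15 * e^(-2.580)
  = 13 + 15 * 0.07577
  = 13 + 1.1366
  = 14.14%


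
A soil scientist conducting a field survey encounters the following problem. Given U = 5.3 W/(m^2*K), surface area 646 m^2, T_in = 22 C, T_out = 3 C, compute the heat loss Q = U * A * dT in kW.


dT = 22 - (3) = 19 K
Q = U * A * dT
  = 5.3 * 646 * 19
  = 65052.20 W = 65.05 kW


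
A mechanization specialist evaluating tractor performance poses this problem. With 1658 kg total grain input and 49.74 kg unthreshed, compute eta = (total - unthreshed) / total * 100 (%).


eta = (total - unthreshed) / total * 100
    = (1658 - 49.74) / 1658 * 100
    = 1608.26 / 1658 * 100
    = 97%


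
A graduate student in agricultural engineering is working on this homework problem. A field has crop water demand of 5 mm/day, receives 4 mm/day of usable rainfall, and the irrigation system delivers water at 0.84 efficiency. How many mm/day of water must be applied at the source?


IWR = (ETc - Pe) / Ea
    = (5 - 4) / 0.84
    = 1 / 0.84
    = 1.19 mm/day


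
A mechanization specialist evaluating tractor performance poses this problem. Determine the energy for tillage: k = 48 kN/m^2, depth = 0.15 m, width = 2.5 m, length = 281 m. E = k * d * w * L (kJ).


E = k * d * w * L
  = 48 * 0.15 * 2.5 * 281
  = 5058 kJ


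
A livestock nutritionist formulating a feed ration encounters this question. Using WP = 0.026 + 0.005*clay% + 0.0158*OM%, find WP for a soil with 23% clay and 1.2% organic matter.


WP = 0.026 + 0.005*23 + 0.0158*1.2
   = 0.026 + 0.1150 + 0.0190
   = 0.1600


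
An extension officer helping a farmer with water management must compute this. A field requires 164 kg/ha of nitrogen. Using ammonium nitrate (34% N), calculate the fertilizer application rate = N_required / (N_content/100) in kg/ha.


Rate = N_required / (N_content / 100)
     = 164 / (34 / 100)
     = 164 / 0.34
     = 482.35 kg/ha


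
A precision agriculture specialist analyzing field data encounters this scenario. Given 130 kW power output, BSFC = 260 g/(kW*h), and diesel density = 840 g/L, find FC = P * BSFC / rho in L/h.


FC = P * BSFC / rho_fuel
   = 130 * 260 / 840
   = 33800 / 840
   = 40.24 L/h


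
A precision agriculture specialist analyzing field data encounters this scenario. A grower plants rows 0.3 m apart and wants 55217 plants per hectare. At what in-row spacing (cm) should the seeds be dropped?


spacing = 10000 / (row_sp * density)
        = 10000 / (0.3 * 55217)
        = 10000 / 16565.10
        = 0.60368 m = 60.37 cm


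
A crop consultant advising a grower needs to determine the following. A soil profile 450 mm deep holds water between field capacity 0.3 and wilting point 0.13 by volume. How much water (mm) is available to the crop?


AW = (FC - WP) * D
   = (0.3 - 0.13) * 450
   = 0.17 * 450
   = 76.50 mm


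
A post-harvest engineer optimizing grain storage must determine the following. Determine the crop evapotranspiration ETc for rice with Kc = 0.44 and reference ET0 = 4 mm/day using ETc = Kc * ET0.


ETc = Kc * ET0
    = 0.44 * 4
    = 1.76 mm/day


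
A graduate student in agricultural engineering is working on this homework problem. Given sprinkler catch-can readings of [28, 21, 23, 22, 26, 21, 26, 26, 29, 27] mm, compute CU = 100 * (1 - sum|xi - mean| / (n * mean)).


xbar = 249 / 10 = 24.900
sum|xi - xbar| = 25.200
CU = 100 * (1 - 25.200 / (10 * 24.900))
   = 100 * (1 - 0.1012)
   = 89.88%


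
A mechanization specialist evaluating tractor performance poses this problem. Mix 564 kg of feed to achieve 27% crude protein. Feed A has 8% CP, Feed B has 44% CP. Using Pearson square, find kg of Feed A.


parts_A = CP_b - target = 44 - 27 = 17
parts_B = target - CP_a = 27 - 8 = 19
total_parts = 17 + 19 = 36
Feed A = 564 * 17 / 36 = 266.33 kg
Feed B = 564 * 19 / 36 = 297.67 kg

266.33 kg


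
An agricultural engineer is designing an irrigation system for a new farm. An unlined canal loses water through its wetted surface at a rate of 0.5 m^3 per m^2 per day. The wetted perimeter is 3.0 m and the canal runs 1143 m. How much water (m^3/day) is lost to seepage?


S = C * P * L
  = 0.5 * 3.0 * 1143
  = 1714.50 m^3/day


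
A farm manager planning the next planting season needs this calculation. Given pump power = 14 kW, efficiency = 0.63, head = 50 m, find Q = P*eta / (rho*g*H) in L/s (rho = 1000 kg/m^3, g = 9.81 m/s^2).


Q = (P * 1000 * eta) / (rho * g * H)
  = (14 * 1000 * 0.63) / (1000 * 9.81 * 50)
  = 8820 / 490500
  = 0.01798 m^3/s = 17.98 L/s


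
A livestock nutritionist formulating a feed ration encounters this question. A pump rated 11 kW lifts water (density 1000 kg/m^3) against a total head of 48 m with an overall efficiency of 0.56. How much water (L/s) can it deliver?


Q = (P * 1000 * eta) / (rho * g * H)
  = (11 * 1000 * 0.56) / (1000 * 9.81 * 48)
  = 6160 / 470880
  = 0.01308 m^3/s = 13.08 L/s


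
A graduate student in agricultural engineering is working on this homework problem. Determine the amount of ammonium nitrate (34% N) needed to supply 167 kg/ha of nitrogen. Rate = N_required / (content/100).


Rate = N_required / (N_content / 100)
     = 167 / (34 / 100)
     = 167 / 0.34
     = 491.18 kg/ha


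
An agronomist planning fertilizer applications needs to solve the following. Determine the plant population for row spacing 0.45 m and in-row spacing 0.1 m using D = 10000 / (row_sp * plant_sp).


D = 10000 / (row_sp * plant_sp)
  = 10000 / (0.45 * 0.1)
  = 10000 / 0.0450
  = 222222.22 plants/ha


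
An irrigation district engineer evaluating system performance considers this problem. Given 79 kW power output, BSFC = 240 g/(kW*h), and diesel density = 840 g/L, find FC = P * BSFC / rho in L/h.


FC = P * BSFC / rho_fuel
   = 79 * 240 / 840
   = 18960 / 840
   = 22.57 L/h


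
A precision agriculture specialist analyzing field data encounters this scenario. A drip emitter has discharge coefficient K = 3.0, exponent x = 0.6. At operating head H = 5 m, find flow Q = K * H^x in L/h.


Q = K * H^x
  = 3.0 * 5^0.6
  = 3.0 * 2.6265
  = 7.88 L/h


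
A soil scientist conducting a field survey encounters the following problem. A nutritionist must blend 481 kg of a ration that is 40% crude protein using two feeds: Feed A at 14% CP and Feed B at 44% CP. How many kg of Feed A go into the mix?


parts_A = CP_b - target = 44 - 40 = 4
parts_B = target - CP_a = 40 - 14 = 26
total_parts = 4 + 26 = 30
Feed A = 481 * 4 / 30 = 64.13 kg
Feed B = 481 * 26 / 30 = 416.87 kg

64.13 kg
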